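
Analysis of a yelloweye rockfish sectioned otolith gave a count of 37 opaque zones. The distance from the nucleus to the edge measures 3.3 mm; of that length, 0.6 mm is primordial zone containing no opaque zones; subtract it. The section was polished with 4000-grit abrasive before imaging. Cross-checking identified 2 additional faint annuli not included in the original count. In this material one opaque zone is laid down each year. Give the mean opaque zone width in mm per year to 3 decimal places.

After corrections the count is 37 + 2 = 39 opaque zones.
Net length = 3.3 − 0.6 = 2.7 mm.
Extension rate ≈ 2.7 / 39 = 0.069 mm per year.

0.069 mm per year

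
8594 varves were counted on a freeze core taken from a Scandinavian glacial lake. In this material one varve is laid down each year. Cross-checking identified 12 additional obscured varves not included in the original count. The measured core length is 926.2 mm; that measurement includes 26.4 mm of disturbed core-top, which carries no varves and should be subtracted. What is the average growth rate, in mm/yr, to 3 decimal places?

0.105 mm/yr

After corrections the count is 8594 + 12 = 8606 varves.
Net length = 926.2 − 26.4 = 899.8 mm.
899.8 mm over 8606 years gives 899.8 / 8606 ≈ 0.105 mm/yr.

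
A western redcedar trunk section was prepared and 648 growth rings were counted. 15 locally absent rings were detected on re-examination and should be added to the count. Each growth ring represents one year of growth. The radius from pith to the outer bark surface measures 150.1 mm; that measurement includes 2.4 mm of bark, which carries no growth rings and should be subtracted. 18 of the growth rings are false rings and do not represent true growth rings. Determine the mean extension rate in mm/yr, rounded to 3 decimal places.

Correcting the raw count gives 648 − 18 + 15 = 645 true growth rings.
The growth record spans 150.1 − 2.4 = 147.7 mm.
147.7 mm over 645 years gives 147.7 / 645 ≈ 0.229 mm/yr.

0.229 mm/yr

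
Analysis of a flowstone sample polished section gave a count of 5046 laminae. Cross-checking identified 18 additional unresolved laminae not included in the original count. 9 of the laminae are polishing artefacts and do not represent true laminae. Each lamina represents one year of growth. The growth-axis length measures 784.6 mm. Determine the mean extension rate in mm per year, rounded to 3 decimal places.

Adjusted count: 5046 − 9 + 18 = 5055 laminae.
Extension rate ≈ 784.6 / 5055 = 0.155 mm per year.

0.155 mm per year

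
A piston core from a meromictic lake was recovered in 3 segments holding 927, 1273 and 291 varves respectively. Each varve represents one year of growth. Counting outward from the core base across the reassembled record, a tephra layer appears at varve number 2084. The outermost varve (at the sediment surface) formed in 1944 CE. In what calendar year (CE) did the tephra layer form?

1537 CE

Total varves = 927 + 1273 + 291 = 2491.
Between varve 2084 and the sediment surface there are 2491 − 2084 = 407 varves.
The varve at the sediment surface is 1944 CE, so the tephra layer dates to 1944 − 407 = 1537 CE.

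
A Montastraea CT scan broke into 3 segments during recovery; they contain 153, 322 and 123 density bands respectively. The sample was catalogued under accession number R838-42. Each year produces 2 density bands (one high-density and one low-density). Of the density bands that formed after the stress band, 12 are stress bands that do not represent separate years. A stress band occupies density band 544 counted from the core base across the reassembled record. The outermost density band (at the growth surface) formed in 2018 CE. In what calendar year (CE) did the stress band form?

Total density bands = 153 + 322 + 123 = 598.
598 − 544 = 54 density bands lie beyond the stress band toward the growth surface.
Removing the 12 false density bands leaves 54 − 12 = 42 true density bands beyond the stress band.
With 2 density bands per year, 42 / 2 = 21 years.
2018 − 21 = 1997 CE.

1997 CE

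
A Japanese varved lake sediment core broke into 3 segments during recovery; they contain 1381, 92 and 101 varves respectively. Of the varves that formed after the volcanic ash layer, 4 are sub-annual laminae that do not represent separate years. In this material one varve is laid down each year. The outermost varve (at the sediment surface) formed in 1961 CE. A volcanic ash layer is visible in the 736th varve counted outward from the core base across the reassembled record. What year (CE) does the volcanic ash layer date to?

Total varves = 1381 + 92 + 101 = 1574.
Between varve 736 and the sediment surface there are 1574 − 736 = 838 varves.
838 − 4 false = 834 true varves after the volcanic ash layer.
1961 − 834 = 1127 CE.

1127 CE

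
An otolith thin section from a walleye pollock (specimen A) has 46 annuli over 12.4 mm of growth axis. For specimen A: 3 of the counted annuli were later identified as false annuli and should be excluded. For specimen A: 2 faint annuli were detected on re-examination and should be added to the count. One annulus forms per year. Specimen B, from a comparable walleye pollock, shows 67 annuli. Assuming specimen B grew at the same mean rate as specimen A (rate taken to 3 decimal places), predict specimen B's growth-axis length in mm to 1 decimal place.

18.5 mm

Specimen A: true annulus count = 46 − 3 + 2 = 45.
A: Extension rate ≈ 12.4 / 45 = 0.276 mm/year.
For B, 0.276 mm/year × 67 years = 18.5 mm.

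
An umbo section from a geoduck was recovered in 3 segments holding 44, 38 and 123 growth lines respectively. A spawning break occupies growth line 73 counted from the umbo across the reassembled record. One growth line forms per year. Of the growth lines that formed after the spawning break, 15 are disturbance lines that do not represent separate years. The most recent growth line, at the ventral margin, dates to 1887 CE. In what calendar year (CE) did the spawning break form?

1770 CE

Total growth lines = 44 + 38 + 123 = 205.
The spawning break sits at growth line 73 from the umbo, so 205 − 73 = 132 growth lines formed after it.
132 − 15 false = 117 true growth lines after the spawning break.
Counting back 117 years from 1887 CE places the spawning break in 1887 − 117 = 1770 CE.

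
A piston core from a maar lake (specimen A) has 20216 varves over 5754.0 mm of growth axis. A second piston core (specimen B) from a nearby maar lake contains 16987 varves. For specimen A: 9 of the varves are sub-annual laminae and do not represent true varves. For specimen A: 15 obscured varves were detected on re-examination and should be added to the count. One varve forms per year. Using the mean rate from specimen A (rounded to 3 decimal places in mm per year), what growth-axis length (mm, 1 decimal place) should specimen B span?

Specimen A: correcting the raw count gives 20216 − 9 + 15 = 20222 true varves.
A: 5754.0 mm over 20222 years gives 5754.0 / 20222 ≈ 0.285 mm/yr.
Length of B = 0.285 × 16987 = 4841.3 mm.

4841.3 mm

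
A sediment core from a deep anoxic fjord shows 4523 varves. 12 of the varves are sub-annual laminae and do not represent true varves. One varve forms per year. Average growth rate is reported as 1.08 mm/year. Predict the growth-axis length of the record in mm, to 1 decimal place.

4871.9 mm

True varve count = 4523 − 12 = 4511.
Predicted length = 1.08 mm/year × 4511 years = 4871.9 mm.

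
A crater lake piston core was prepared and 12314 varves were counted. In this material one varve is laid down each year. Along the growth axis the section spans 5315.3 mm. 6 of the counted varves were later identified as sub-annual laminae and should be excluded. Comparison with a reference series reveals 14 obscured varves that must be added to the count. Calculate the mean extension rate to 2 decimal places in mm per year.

0.43 mm per year

True varve count = 12314 − 6 + 14 = 12322.
Mean rate = 5315.3 mm / 12322 years ≈ 0.43 mm per year.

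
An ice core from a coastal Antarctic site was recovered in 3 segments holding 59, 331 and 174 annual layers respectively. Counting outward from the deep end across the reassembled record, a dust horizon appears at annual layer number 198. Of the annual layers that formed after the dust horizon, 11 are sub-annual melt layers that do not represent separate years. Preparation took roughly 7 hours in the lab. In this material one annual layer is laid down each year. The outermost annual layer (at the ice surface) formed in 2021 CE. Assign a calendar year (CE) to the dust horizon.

1666 CE

Total annual layers = 59 + 331 + 174 = 564.
Between annual layer 198 and the ice surface there are 564 − 198 = 366 annual layers.
Excluding 11 false annual layers: 366 − 11 = 355.
The annual layer at the ice surface is 2021 CE, so the dust horizon dates to 2021 − 355 = 1666 CE.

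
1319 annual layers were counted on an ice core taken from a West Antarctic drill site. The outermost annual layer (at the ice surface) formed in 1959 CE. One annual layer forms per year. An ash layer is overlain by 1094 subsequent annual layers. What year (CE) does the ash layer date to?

1094 annual layers post-date the ash layer.
The annual layer at the ice surface is 1959 CE, so the ash layer dates to 1959 − 1094 = 865 CE.

865 CE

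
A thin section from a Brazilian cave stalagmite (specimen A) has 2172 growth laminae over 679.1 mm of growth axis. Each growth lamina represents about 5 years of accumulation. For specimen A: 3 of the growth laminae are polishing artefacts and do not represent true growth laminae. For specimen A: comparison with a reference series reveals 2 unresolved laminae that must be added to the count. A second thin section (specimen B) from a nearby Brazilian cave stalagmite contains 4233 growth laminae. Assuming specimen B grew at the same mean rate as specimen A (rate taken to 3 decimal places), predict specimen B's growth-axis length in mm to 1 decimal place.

Specimen A: adjusted count: 2172 − 3 + 2 = 2171 growth laminae.
Specimen A: multiplying by 5 years per growth lamina: 2171 × 5 = 10855 years.
A: Mean rate = 679.1 mm / 10855 years ≈ 0.063 mm/yr.
Specimen B: 4233 growth laminae at 5 years each span 4233 × 5 = 21165 years. Length of B = 0.063 × 21165 = 1333.4 mm.

1333.4 mm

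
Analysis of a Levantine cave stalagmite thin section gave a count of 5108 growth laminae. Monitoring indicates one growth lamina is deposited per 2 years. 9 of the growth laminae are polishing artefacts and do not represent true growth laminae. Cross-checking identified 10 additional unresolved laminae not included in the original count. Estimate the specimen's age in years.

10218 years

After corrections the count is 5108 − 9 + 10 = 5109 growth laminae.
At 2 years per growth lamina, 5109 × 2 = 10218 years.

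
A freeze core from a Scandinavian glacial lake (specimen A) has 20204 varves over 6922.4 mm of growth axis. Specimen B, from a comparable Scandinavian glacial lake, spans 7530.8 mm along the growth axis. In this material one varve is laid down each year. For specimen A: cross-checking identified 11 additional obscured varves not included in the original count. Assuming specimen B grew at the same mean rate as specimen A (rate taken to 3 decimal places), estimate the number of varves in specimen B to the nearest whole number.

Specimen A: correcting the raw count gives 20204 + 11 = 20215 true varves.
A: Mean rate = 6922.4 mm / 20215 years ≈ 0.342 mm/year.
For B, 7530.8 / 0.342 = 22019.88 years ≈ 22020 varves.

22020 varves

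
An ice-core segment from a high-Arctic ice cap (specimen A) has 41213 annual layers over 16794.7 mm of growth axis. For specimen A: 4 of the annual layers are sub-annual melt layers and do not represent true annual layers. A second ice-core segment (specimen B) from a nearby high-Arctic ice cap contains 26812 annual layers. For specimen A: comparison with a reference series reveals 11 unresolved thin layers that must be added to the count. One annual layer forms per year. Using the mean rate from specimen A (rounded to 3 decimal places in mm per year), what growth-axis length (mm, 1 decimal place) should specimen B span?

10912.5 mm

Specimen A: correcting the raw count gives 41213 − 4 + 11 = 41220 true annual layers.
A: Mean rate = 16794.7 mm / 41220 years ≈ 0.407 mm per year.
For B, 0.407 mm/year × 26812 years = 10912.5 mm.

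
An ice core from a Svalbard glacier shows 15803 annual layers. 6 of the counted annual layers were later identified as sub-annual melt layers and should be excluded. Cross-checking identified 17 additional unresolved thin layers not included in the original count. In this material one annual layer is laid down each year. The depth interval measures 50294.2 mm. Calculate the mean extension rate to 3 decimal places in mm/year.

After corrections the count is 15803 − 6 + 17 = 15814 annual layers.
50294.2 mm over 15814 years gives 50294.2 / 15814 ≈ 3.180 mm/year.

3.180 mm/year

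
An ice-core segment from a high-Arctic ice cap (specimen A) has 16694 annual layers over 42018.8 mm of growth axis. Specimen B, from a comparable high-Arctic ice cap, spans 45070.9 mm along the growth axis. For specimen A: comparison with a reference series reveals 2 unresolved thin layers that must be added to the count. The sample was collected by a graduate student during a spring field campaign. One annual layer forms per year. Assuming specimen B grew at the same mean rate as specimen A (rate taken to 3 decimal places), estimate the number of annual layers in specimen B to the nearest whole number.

17907 annual layers

Specimen A: true annual layer count = 16694 + 2 = 16696.
A: Mean rate = 42018.8 mm / 16696 years ≈ 2.517 mm/year.
Specimen B: 45070.9 mm / 2.517 mm per year = 17906.60 years ≈ 17907 annual layers.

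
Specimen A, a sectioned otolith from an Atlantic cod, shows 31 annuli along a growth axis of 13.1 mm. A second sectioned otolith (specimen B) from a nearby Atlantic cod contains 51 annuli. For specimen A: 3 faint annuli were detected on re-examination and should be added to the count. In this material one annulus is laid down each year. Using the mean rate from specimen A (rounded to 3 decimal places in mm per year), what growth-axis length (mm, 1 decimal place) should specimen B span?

19.6 mm

Specimen A: true annulus count = 31 + 3 = 34.
A: Extension rate ≈ 13.1 / 34 = 0.385 mm per year.
For B, 0.385 mm/year × 51 years = 19.6 mm.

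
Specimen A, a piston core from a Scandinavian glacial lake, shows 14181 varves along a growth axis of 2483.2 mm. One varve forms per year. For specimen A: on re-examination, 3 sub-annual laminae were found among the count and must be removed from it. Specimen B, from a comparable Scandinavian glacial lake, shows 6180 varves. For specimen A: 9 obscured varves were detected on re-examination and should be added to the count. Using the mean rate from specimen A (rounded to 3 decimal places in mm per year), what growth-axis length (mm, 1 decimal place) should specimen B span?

1081.5 mm

Specimen A: true varve count = 14181 − 3 + 9 = 14187.
A: Mean rate = 2483.2 mm / 14187 years ≈ 0.175 mm/year.
B's length ≈ 0.175 × 6180 = 1081.5 mm.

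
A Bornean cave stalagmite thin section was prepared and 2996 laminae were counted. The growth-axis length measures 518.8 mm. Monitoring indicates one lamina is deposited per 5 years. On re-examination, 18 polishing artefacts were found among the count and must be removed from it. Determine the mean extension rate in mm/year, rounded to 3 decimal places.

Adjusted count: 2996 − 18 = 2978 laminae.
At 5 years per lamina, 2978 × 5 = 14890 years.
Mean rate = 518.8 mm / 14890 years ≈ 0.035 mm/year.

0.035 mm/year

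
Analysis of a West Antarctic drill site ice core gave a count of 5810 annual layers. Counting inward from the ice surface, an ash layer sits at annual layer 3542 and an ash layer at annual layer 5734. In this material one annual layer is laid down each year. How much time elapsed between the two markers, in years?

2192 yr

Separation: 5734 − 3542 = 2192 annual layers.
One annual layer per year makes the interval 2192 years.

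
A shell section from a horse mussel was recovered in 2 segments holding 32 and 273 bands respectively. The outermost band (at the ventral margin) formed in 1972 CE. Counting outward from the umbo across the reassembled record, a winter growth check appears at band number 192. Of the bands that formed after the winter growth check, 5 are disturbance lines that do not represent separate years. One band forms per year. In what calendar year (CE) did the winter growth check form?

1864 CE

Total bands = 32 + 273 = 305.
The winter growth check sits at band 192 from the umbo, so 305 − 192 = 113 bands formed after it.
113 − 5 false = 108 true bands after the winter growth check.
Counting back 108 years from 1972 CE places the winter growth check in 1972 − 108 = 1864 CE.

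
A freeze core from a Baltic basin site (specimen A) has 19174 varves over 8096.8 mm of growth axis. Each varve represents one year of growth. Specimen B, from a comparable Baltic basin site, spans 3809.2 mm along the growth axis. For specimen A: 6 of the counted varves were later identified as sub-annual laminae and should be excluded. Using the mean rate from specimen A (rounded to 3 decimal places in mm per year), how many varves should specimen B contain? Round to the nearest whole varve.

Specimen A: true varve count = 19174 − 6 = 19168.
A: Mean rate = 8096.8 mm / 19168 years ≈ 0.422 mm/year.
Specimen B: 3809.2 mm / 0.422 mm per year = 9026.54 years ≈ 9027 varves.

9027 varves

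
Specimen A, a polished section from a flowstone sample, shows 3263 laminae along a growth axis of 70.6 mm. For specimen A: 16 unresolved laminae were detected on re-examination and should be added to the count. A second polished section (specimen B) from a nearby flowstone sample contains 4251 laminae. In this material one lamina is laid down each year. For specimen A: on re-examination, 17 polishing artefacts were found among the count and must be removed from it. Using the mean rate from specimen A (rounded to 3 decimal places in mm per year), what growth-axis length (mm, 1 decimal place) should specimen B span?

93.5 mm

Specimen A: after corrections the count is 3263 − 17 + 16 = 3262 laminae.
A: 70.6 mm over 3262 years gives 70.6 / 3262 ≈ 0.022 mm/year.
For B, 0.022 mm/year × 4251 years = 93.5 mm.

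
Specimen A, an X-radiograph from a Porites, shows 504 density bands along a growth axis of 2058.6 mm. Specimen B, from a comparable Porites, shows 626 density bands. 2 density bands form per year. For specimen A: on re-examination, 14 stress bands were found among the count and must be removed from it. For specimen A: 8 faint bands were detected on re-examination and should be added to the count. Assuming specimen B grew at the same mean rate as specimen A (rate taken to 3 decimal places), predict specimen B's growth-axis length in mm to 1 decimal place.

2587.6 mm

Specimen A: true density band count = 504 − 14 + 8 = 498.
Specimen A: 498 density bands at 2 per year is 498 / 2 = 249 years.
A: 2058.6 mm over 249 years gives 2058.6 / 249 ≈ 8.267 mm/year.
Specimen B: 626 density bands at 2 per year is 626 / 2 = 313 years. For B, 8.267 mm/year × 313 years = 2587.6 mm.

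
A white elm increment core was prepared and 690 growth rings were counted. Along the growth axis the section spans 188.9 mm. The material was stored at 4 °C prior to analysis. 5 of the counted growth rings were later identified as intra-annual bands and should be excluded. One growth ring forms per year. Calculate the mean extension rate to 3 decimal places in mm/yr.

0.276 mm/yr

After corrections the count is 690 − 5 = 685 growth rings.
188.9 mm over 685 years gives 188.9 / 685 ≈ 0.276 mm/yr.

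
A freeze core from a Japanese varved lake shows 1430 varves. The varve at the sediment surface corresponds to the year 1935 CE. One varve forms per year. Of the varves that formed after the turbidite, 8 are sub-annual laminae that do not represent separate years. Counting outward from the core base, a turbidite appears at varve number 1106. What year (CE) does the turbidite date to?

1619 CE

1430 − 1106 = 324 varves lie beyond the turbidite toward the sediment surface.
Excluding 8 false varves: 324 − 8 = 316.
Counting back 316 years from 1935 CE places the turbidite in 1935 − 316 = 1619 CE.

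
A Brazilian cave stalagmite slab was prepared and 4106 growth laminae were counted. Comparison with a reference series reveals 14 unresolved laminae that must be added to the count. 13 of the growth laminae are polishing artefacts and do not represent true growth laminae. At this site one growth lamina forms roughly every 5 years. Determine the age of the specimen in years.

20535 years

After corrections the count is 4106 − 13 + 14 = 4107 growth laminae.
4107 growth laminae at 5 years each span 4107 × 5 = 20535 years.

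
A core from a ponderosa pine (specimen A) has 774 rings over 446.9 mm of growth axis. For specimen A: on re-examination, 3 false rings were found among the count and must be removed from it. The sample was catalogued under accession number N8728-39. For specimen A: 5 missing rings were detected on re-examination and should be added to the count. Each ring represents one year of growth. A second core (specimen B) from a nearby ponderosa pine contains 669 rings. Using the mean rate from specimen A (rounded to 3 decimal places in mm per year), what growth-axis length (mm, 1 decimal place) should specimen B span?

Specimen A: true ring count = 774 − 3 + 5 = 776.
A: 446.9 mm over 776 years gives 446.9 / 776 ≈ 0.576 mm/year.
Length of B = 0.576 × 669 = 385.3 mm.

385.3 mm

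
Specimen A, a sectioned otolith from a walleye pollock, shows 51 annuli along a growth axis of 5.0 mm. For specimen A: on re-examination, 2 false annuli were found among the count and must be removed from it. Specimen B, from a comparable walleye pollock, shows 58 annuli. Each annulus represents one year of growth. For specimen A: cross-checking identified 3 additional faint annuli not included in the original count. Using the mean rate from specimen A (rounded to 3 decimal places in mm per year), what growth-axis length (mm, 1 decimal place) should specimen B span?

Specimen A: correcting the raw count gives 51 − 2 + 3 = 52 true annuli.
A: 5.0 mm over 52 years gives 5.0 / 52 ≈ 0.096 mm/yr.
Length of B = 0.096 × 58 = 5.6 mm.

5.6 mm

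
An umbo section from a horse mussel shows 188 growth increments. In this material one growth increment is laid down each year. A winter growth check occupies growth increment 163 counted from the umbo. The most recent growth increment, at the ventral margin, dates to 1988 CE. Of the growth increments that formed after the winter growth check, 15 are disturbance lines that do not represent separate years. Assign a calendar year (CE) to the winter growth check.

1978 CE

Between growth increment 163 and the ventral margin there are 188 − 163 = 25 growth increments.
25 − 15 false = 10 true growth increments after the winter growth check.
The growth increment at the ventral margin is 1988 CE, so the winter growth check dates to 1988 − 10 = 1978 CE.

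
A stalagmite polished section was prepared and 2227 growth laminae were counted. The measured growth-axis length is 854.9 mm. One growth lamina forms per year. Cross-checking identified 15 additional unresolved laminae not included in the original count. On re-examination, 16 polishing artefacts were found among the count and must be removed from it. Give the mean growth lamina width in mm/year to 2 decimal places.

0.38 mm/year

Correcting the raw count gives 2227 − 16 + 15 = 2226 true growth laminae.
854.9 mm over 2226 years gives 854.9 / 2226 ≈ 0.38 mm/year.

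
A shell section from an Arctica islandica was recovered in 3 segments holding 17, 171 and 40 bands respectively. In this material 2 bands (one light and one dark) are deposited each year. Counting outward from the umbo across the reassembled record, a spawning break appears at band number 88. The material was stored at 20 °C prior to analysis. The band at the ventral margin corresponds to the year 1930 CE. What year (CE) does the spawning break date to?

Total bands = 17 + 171 + 40 = 228.
228 − 88 = 140 bands lie beyond the spawning break toward the ventral margin.
With 2 bands per year, 140 / 2 = 70 years.
Counting back 70 years from 1930 CE places the spawning break in 1930 − 70 = 1860 CE.

1860 CE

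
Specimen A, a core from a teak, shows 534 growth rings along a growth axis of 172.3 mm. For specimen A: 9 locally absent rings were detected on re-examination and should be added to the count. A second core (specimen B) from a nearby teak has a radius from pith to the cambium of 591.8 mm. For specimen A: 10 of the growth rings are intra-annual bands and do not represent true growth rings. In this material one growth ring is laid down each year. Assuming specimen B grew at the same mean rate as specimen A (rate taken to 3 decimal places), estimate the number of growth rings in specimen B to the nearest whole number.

Specimen A: correcting the raw count gives 534 − 10 + 9 = 533 true growth rings.
A: 172.3 mm over 533 years gives 172.3 / 533 ≈ 0.323 mm/yr.
Specimen B: 591.8 mm / 0.323 mm per year = 1832.20 years ≈ 1832 growth rings.

1832 growth rings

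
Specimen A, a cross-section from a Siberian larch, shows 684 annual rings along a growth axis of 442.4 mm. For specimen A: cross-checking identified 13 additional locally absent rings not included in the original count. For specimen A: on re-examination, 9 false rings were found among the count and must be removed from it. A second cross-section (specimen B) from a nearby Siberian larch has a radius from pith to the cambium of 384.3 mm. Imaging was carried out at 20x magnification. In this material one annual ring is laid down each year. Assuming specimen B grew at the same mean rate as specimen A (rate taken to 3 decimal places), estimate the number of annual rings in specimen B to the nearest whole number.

598 annual rings

Specimen A: true annual ring count = 684 − 9 + 13 = 688.
A: Extension rate ≈ 442.4 / 688 = 0.643 mm per year.
Specimen B: 384.3 mm / 0.643 mm per year = 597.67 years ≈ 598 annual rings.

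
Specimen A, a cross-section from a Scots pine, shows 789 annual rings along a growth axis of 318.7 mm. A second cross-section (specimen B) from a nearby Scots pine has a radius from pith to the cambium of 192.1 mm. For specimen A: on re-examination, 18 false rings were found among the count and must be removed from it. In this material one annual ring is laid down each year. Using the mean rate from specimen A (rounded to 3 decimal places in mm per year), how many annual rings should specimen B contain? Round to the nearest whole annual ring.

465 annual rings

Specimen A: true annual ring count = 789 − 18 = 771.
A: Extension rate ≈ 318.7 / 771 = 0.413 mm/yr.
Specimen B: 192.1 mm / 0.413 mm per year = 465.13 years ≈ 465 annual rings.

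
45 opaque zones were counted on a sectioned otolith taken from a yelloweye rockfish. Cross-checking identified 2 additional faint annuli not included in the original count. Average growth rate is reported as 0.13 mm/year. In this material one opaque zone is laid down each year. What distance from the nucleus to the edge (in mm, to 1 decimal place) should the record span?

6.1 mm

After corrections the count is 45 + 2 = 47 opaque zones.
47 years at 0.13 mm/year gives 0.13 × 47 = 6.1 mm.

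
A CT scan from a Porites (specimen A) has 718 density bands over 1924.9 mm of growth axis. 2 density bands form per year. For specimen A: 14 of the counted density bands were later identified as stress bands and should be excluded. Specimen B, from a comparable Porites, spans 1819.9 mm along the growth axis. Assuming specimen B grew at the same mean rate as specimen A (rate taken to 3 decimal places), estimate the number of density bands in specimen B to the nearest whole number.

Specimen A: adjusted count: 718 − 14 = 704 density bands.
Specimen A: with 2 density bands per year, 704 / 2 = 352 years.
A: 1924.9 mm over 352 years gives 1924.9 / 352 ≈ 5.468 mm per year.
For B, 1819.9 / 5.468 = 332.83 years; at 2 density bands per year that is 332.83 × 2 ≈ 666 density bands.

666 density bands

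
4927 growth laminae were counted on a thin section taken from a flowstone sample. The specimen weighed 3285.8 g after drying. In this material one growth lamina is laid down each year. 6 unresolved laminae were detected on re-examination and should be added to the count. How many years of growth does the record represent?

4933 years

After corrections the count is 4927 + 6 = 4933 growth laminae.
With a one-to-one growth lamina periodicity this is 4933 years.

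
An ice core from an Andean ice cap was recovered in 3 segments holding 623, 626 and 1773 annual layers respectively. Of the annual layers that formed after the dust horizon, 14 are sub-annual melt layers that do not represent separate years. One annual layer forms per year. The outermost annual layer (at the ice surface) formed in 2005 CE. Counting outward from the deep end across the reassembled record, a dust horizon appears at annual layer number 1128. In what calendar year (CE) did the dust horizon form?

125 CE

Total annual layers = 623 + 626 + 1773 = 3022.
The dust horizon sits at annual layer 1128 from the deep end, so 3022 − 1128 = 1894 annual layers formed after it.
1894 − 14 false = 1880 true annual layers after the dust horizon.
2005 − 1880 = 125 CE.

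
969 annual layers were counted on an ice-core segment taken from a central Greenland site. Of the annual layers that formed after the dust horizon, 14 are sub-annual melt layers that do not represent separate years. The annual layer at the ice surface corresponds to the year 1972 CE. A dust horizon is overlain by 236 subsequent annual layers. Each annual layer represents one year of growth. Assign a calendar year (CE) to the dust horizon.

1750 CE

236 annual layers post-date the dust horizon.
Removing the 14 false annual layers leaves 236 − 14 = 222 true annual layers beyond the dust horizon.
Counting back 222 years from 1972 CE places the dust horizon in 1972 − 222 = 1750 CE.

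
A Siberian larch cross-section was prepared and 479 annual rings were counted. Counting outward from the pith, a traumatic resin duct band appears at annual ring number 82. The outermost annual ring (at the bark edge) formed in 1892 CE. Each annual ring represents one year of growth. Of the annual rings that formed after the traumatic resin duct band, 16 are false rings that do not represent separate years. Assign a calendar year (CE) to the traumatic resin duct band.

1511 CE

The traumatic resin duct band sits at annual ring 82 from the pith, so 479 − 82 = 397 annual rings formed after it.
397 − 16 false = 381 true annual rings after the traumatic resin duct band.
1892 − 381 = 1511 CE.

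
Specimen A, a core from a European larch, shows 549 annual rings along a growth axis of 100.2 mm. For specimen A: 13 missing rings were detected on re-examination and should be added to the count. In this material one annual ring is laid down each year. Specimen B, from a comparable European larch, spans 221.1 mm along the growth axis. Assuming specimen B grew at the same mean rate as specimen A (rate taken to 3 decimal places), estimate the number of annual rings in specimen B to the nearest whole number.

Specimen A: adjusted count: 549 + 13 = 562 annual rings.
A: Mean rate = 100.2 mm / 562 years ≈ 0.178 mm/year.
B spans 221.1 / 0.178 = 1242.13 years ≈ 1242 annual rings.

1242 annual rings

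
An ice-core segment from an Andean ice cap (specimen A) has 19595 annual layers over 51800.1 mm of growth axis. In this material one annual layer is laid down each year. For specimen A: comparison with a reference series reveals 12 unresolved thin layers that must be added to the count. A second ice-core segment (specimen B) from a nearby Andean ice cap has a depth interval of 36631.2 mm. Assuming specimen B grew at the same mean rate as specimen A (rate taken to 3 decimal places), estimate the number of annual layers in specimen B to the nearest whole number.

13865 annual layers

Specimen A: true annual layer count = 19595 + 12 = 19607.
A: Mean rate = 51800.1 mm / 19607 years ≈ 2.642 mm/yr.
For B, 36631.2 / 2.642 = 13864.95 years ≈ 13865 annual layers.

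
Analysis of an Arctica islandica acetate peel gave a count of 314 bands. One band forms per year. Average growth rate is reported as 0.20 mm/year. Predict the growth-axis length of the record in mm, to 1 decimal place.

62.8 mm

The record spans 314 years at 0.20 mm per year.
Predicted length = 0.20 mm/year × 314 years = 62.8 mm.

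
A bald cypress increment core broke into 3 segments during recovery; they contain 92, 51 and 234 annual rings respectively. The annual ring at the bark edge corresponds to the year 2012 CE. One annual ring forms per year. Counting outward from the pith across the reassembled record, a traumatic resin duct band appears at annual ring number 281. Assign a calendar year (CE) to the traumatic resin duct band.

1916 CE

Total annual rings = 92 + 51 + 234 = 377.
377 − 281 = 96 annual rings lie beyond the traumatic resin duct band toward the bark edge.
2012 − 96 = 1916 CE.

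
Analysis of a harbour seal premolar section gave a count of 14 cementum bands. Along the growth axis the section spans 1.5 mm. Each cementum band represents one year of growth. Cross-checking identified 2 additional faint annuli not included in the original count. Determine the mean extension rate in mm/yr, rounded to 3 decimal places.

0.094 mm/yr

Adjusted count: 14 + 2 = 16 cementum bands.
Mean rate = 1.5 mm / 16 years ≈ 0.094 mm/yr.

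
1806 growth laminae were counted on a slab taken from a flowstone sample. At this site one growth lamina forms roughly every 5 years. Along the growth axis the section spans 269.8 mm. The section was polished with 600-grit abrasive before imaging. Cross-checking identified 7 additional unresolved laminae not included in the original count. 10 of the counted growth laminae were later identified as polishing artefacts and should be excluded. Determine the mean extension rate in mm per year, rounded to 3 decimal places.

0.030 mm per year

Adjusted count: 1806 − 10 + 7 = 1803 growth laminae.
At 5 years per growth lamina, 1803 × 5 = 9015 years.
Extension rate ≈ 269.8 / 9015 = 0.030 mm per year.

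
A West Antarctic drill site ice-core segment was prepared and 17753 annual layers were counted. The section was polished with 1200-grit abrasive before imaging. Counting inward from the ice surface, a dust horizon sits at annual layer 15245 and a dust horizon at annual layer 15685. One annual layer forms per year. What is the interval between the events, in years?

Separation: 15685 − 15245 = 440 annual layers.
One annual layer per year makes the interval 440 years.

440 years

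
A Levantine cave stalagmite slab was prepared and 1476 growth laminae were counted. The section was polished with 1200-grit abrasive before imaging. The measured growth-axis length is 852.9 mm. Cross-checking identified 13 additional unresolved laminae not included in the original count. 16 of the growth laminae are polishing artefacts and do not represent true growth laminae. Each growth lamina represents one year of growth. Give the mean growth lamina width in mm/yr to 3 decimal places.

0.579 mm/yr

Correcting the raw count gives 1476 − 16 + 13 = 1473 true growth laminae.
852.9 mm over 1473 years gives 852.9 / 1473 ≈ 0.579 mm/yr.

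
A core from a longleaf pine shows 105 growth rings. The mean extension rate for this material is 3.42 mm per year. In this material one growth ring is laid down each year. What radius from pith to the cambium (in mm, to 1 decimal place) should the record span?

105 years of growth are recorded.
105 years at 3.42 mm/year gives 3.42 × 105 = 359.1 mm.

359.1 mm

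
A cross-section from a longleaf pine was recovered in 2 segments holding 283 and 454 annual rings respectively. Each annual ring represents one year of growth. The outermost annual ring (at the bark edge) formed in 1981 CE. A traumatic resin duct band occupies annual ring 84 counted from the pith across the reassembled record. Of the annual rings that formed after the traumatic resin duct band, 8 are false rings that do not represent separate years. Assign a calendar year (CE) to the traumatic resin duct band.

1336 CE

Total annual rings = 283 + 454 = 737.
The traumatic resin duct band sits at annual ring 84 from the pith, so 737 − 84 = 653 annual rings formed after it.
653 − 8 false = 645 true annual rings after the traumatic resin duct band.
The annual ring at the bark edge is 1981 CE, so the traumatic resin duct band dates to 1981 − 645 = 1336 CE.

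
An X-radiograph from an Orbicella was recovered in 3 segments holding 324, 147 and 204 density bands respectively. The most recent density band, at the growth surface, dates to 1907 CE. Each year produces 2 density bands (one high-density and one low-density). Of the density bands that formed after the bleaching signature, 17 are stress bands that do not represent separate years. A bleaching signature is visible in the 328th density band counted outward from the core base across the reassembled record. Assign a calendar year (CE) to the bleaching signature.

Total density bands = 324 + 147 + 204 = 675.
The bleaching signature sits at density band 328 from the core base, so 675 − 328 = 347 density bands formed after it.
Excluding 17 false density bands: 347 − 17 = 330.
With 2 density bands per year, 330 / 2 = 165 years.
The density band at the growth surface is 1907 CE, so the bleaching signature dates to 1907 − 165 = 1742 CE.

1742 CE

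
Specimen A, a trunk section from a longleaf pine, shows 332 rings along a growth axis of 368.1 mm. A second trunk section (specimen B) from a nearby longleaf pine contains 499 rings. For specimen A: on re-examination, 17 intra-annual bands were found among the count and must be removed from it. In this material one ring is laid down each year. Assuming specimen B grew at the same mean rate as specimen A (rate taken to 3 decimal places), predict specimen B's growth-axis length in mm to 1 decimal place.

Specimen A: adjusted count: 332 − 17 = 315 rings.
A: 368.1 mm over 315 years gives 368.1 / 315 ≈ 1.169 mm/year.
For B, 1.169 mm/year × 499 years = 583.3 mm.

583.3 mm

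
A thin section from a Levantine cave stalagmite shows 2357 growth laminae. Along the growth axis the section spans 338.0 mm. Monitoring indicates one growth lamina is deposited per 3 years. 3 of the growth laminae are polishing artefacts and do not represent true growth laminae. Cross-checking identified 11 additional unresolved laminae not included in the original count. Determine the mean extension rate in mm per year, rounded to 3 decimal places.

0.048 mm per year

Correcting the raw count gives 2357 − 3 + 11 = 2365 true growth laminae.
2365 growth laminae at 3 years each span 2365 × 3 = 7095 years.
338.0 mm over 7095 years gives 338.0 / 7095 ≈ 0.048 mm per year.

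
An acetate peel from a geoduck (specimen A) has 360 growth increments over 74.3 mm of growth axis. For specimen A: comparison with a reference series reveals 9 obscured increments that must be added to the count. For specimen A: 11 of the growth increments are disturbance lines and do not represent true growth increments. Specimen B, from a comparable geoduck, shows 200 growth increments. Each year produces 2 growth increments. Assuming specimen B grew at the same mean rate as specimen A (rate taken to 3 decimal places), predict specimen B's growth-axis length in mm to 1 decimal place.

Specimen A: correcting the raw count gives 360 − 11 + 9 = 358 true growth increments.
Specimen A: 358 growth increments at 2 per year is 358 / 2 = 179 years.
A: Extension rate ≈ 74.3 / 179 = 0.415 mm per year.
Specimen B: with 2 growth increments per year, 200 / 2 = 100 years. B's length ≈ 0.415 × 100 = 41.5 mm.

41.5 mm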